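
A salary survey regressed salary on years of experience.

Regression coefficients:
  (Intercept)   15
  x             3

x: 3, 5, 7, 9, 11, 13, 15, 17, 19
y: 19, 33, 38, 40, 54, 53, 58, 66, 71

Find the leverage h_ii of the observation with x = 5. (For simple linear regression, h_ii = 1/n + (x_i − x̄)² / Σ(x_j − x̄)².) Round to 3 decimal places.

h = 0.261

x̄ = (3 + 5 + 7 + 9 + 11 + 13 + 15 + 17 + 19)/9 = 11
Σ(x − x̄)² = 64 + 36 + 16 + 4 + 0 + 4 + 16 + 36 + 64 = 240
h = 1/9 + (-6)²/240 = 0.111111 + 0.15 = 0.261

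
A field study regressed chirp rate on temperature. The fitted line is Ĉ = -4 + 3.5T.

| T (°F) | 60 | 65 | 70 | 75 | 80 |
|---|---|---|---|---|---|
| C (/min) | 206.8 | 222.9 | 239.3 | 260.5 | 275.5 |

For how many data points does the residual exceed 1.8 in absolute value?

T=60: Ĉ = -4 + 3.5·60 = 206; r = 206.8 − 206 = 0.8
T=65: Ĉ = -4 + 3.5·65 = 223.5; r = 222.9 − 223.5 = -0.6
T=70: Ĉ = -4 + 3.5·70 = 241; r = 239.3 − 241 = -1.7
T=75: Ĉ = -4 + 3.5·75 = 258.5; r = 260.5 − 258.5 = 2
T=80: Ĉ = -4 + 3.5·80 = 276; r = 275.5 − 276 = -0.5
|r| > 1.8: T=75 (|r|=2) → 1

1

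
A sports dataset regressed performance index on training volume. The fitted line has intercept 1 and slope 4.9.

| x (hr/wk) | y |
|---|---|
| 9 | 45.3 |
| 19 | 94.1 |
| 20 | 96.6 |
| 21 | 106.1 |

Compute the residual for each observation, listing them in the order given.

0.2, 0, -2.4, 2.2

x=9: ŷ = 1 + 4.9·9 = 45.1; r = 45.3 − 45.1 = 0.2
x=19: ŷ = 1 + 4.9·19 = 94.1; r = 94.1 − 94.1 = 0
x=20: ŷ = 1 + 4.9·20 = 99; r = 96.6 − 99 = -2.4
x=21: ŷ = 1 + 4.9·21 = 103.9; r = 106.1 − 103.9 = 2.2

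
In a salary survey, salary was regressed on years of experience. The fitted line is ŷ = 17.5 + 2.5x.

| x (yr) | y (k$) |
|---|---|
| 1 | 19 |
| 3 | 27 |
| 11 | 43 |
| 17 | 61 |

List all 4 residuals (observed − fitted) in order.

-1, 2, -2, 1

x=1: ŷ = 17.5 + 2.5·1 = 20; r = 19 − 20 = -1
x=3: ŷ = 17.5 + 2.5·3 = 25; r = 27 − 25 = 2
x=11: ŷ = 17.5 + 2.5·11 = 45; r = 43 − 45 = -2
x=17: ŷ = 17.5 + 2.5·17 = 60; r = 61 − 60 = 1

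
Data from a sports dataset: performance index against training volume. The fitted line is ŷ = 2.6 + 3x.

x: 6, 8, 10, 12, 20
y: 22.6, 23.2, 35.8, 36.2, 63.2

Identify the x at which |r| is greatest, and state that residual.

x=6: ŷ = 2.6 + 3·6 = 20.6; r = 22.6 − 20.6 = 2
x=8: ŷ = 2.6 + 3·8 = 26.6; r = 23.2 − 26.6 = -3.4
x=10: ŷ = 2.6 + 3·10 = 32.6; r = 35.8 − 32.6 = 3.2
x=12: ŷ = 2.6 + 3·12 = 38.6; r = 36.2 − 38.6 = -2.4
x=20: ŷ = 2.6 + 3·20 = 62.6; r = 63.2 − 62.6 = 0.6
Largest |r| is 3.4 at x = 8, residual -3.4.

x = 8, r = -3.4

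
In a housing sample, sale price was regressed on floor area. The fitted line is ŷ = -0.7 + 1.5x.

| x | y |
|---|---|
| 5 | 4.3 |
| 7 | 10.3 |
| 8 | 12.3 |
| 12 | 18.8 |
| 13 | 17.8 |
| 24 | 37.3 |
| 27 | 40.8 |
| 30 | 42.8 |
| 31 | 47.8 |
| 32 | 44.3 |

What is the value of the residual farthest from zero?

e = -3

x=5: ŷ = -0.7 + 1.5·5 = 6.8; e = 4.3 − 6.8 = -2.5
x=7: ŷ = -0.7 + 1.5·7 = 9.8; e = 10.3 − 9.8 = 0.5
x=8: ŷ = -0.7 + 1.5·8 = 11.3; e = 12.3 − 11.3 = 1
x=12: ŷ = -0.7 + 1.5·12 = 17.3; e = 18.8 − 17.3 = 1.5
x=13: ŷ = -0.7 + 1.5·13 = 18.8; e = 17.8 − 18.8 = -1
x=24: ŷ = -0.7 + 1.5·24 = 35.3; e = 37.3 − 35.3 = 2
x=27: ŷ = -0.7 + 1.5·27 = 39.8; e = 40.8 − 39.8 = 1
x=30: ŷ = -0.7 + 1.5·30 = 44.3; e = 42.8 − 44.3 = -1.5
x=31: ŷ = -0.7 + 1.5·31 = 45.8; e = 47.8 − 45.8 = 2
x=32: ŷ = -0.7 + 1.5·32 = 47.3; e = 44.3 − 47.3 = -3
Largest |e| is 3 at x = 32, residual -3.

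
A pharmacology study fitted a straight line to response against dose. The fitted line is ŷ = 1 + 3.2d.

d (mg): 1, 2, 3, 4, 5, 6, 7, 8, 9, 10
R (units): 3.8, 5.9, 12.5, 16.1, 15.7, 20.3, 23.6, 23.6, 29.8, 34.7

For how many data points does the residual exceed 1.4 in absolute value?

d=1: ŷ = 1 + 3.2·1 = 4.2; e = 3.8 − 4.2 = -0.4
d=2: ŷ = 1 + 3.2·2 = 7.4; e = 5.9 − 7.4 = -1.5
d=3: ŷ = 1 + 3.2·3 = 10.6; e = 12.5 − 10.6 = 1.9
d=4: ŷ = 1 + 3.2·4 = 13.8; e = 16.1 − 13.8 = 2.3
d=5: ŷ = 1 + 3.2·5 = 17; e = 15.7 − 17 = -1.3
d=6: ŷ = 1 + 3.2·6 = 20.2; e = 20.3 − 20.2 = 0.1
d=7: ŷ = 1 + 3.2·7 = 23.4; e = 23.6 − 23.4 = 0.2
d=8: ŷ = 1 + 3.2·8 = 26.6; e = 23.6 − 26.6 = -3
d=9: ŷ = 1 + 3.2·9 = 29.8; e = 29.8 − 29.8 = 0
d=10: ŷ = 1 + 3.2·10 = 33; e = 34.7 − 33 = 1.7
|e| > 1.4: d=2 (|e|=1.5), d=3 (|e|=1.9), d=4 (|e|=2.3), d=8 (|e|=3), d=10 (|e|=1.7) → 5

5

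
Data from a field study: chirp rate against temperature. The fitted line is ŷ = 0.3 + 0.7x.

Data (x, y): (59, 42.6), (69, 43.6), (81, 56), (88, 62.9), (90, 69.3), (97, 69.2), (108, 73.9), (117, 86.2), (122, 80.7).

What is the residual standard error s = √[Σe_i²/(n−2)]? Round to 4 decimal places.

x=59: ŷ = 0.3 + 0.7·59 = 41.6; e = 42.6 − 41.6 = 1
x=69: ŷ = 0.3 + 0.7·69 = 48.6; e = 43.6 − 48.6 = -5
x=81: ŷ = 0.3 + 0.7·81 = 57; e = 56 − 57 = -1
x=88: ŷ = 0.3 + 0.7·88 = 61.9; e = 62.9 − 61.9 = 1
x=90: ŷ = 0.3 + 0.7·90 = 63.3; e = 69.3 − 63.3 = 6
x=97: ŷ = 0.3 + 0.7·97 = 68.2; e = 69.2 − 68.2 = 1
x=108: ŷ = 0.3 + 0.7·108 = 75.9; e = 73.9 − 75.9 = -2
x=117: ŷ = 0.3 + 0.7·117 = 82.2; e = 86.2 − 82.2 = 4
x=122: ŷ = 0.3 + 0.7·122 = 85.7; e = 80.7 − 85.7 = -5
SSE = 1 + 25 + 1 + 1 + 36 + 1 + 4 + 16 + 25 = 110
s = √(110/7) = √15.7143 ≈ 3.9641

s = 3.9641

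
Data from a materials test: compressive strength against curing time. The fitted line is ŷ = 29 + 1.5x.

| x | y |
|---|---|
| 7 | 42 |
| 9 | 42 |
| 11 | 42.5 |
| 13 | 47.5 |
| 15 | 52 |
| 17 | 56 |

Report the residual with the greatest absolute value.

e = -3

x=7: ŷ = 29 + 1.5·7 = 39.5; e = 42 − 39.5 = 2.5
x=9: ŷ = 29 + 1.5·9 = 42.5; e = 42 − 42.5 = -0.5
x=11: ŷ = 29 + 1.5·11 = 45.5; e = 42.5 − 45.5 = -3
x=13: ŷ = 29 + 1.5·13 = 48.5; e = 47.5 − 48.5 = -1
x=15: ŷ = 29 + 1.5·15 = 51.5; e = 52 − 51.5 = 0.5
x=17: ŷ = 29 + 1.5·17 = 54.5; e = 56 − 54.5 = 1.5
Largest |e| is 3 at x = 11, residual -3.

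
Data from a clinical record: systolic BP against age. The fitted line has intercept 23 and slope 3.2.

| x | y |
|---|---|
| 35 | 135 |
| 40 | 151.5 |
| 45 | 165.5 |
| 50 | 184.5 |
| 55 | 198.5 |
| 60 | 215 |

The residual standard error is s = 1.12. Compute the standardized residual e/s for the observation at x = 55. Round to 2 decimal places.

-0.45

ŷ = 23 + 3.2·55 = 199
e = 198.5 − 199 = -0.5
e/s = -0.5 / 1.12 = -0.45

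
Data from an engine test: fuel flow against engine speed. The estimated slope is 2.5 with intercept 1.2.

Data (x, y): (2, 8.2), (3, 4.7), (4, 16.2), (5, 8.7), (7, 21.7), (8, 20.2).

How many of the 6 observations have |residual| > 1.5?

5

x=2: ŷ = 1.2 + 2.5·2 = 6.2; r = 8.2 − 6.2 = 2
x=3: ŷ = 1.2 + 2.5·3 = 8.7; r = 4.7 − 8.7 = -4
x=4: ŷ = 1.2 + 2.5·4 = 11.2; r = 16.2 − 11.2 = 5
x=5: ŷ = 1.2 + 2.5·5 = 13.7; r = 8.7 − 13.7 = -5
x=7: ŷ = 1.2 + 2.5·7 = 18.7; r = 21.7 − 18.7 = 3
x=8: ŷ = 1.2 + 2.5·8 = 21.2; r = 20.2 − 21.2 = -1
|r| > 1.5: x=2 (|r|=2), x=3 (|r|=4), x=4 (|r|=5), x=5 (|r|=5), x=7 (|r|=3) → 5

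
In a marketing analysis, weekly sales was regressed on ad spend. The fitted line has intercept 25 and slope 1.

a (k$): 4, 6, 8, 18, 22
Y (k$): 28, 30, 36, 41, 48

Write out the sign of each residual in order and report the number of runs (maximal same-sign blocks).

a=4: Ŷ = 25 + 4 = 29; r = 28 − 29 = -1
a=6: Ŷ = 25 + 6 = 31; r = 30 − 31 = -1
a=8: Ŷ = 25 + 8 = 33; r = 36 − 33 = 3
a=18: Ŷ = 25 + 18 = 43; r = 41 − 43 = -2
a=22: Ŷ = 25 + 22 = 47; r = 48 − 47 = 1
Signs: − − + − +
Runs: −×2, +×1, −×1, +×1 → 4

4 runs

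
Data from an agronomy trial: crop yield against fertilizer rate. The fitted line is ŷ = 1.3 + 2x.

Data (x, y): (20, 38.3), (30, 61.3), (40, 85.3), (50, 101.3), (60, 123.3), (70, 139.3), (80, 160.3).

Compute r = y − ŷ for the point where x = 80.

ŷ = 1.3 + 2·80 = 161.3
r = 160.3 − 161.3 = -1

r = -1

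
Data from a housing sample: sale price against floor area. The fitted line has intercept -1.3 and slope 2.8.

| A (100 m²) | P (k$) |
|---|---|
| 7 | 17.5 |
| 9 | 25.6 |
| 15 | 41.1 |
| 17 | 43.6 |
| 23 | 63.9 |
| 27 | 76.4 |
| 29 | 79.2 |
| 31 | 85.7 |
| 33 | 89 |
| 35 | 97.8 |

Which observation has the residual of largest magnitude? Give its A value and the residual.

A = 17, r = -2.7

A=7: P̂ = -1.3 + 2.8·7 = 18.3; r = 17.5 − 18.3 = -0.8
A=9: P̂ = -1.3 + 2.8·9 = 23.9; r = 25.6 − 23.9 = 1.7
A=15: P̂ = -1.3 + 2.8·15 = 40.7; r = 41.1 − 40.7 = 0.4
A=17: P̂ = -1.3 + 2.8·17 = 46.3; r = 43.6 − 46.3 = -2.7
A=23: P̂ = -1.3 + 2.8·23 = 63.1; r = 63.9 − 63.1 = 0.8
A=27: P̂ = -1.3 + 2.8·27 = 74.3; r = 76.4 − 74.3 = 2.1
A=29: P̂ = -1.3 + 2.8·29 = 79.9; r = 79.2 − 79.9 = -0.7
A=31: P̂ = -1.3 + 2.8·31 = 85.5; r = 85.7 − 85.5 = 0.2
A=33: P̂ = -1.3 + 2.8·33 = 91.1; r = 89 − 91.1 = -2.1
A=35: P̂ = -1.3 + 2.8·35 = 96.7; r = 97.8 − 96.7 = 1.1
Largest |r| is 2.7 at A = 17, residual -2.7.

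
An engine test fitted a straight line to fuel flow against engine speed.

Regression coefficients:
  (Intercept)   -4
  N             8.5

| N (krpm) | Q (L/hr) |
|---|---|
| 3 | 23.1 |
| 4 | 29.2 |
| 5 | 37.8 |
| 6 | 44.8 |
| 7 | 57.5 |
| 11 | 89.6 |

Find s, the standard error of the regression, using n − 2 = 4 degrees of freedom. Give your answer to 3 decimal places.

s = 1.771

N=3: ŷ = -4 + 8.5·3 = 21.5; r = 23.1 − 21.5 = 1.6
N=4: ŷ = -4 + 8.5·4 = 30; r = 29.2 − 30 = -0.8
N=5: ŷ = -4 + 8.5·5 = 38.5; r = 37.8 − 38.5 = -0.7
N=6: ŷ = -4 + 8.5·6 = 47; r = 44.8 − 47 = -2.2
N=7: ŷ = -4 + 8.5·7 = 55.5; r = 57.5 − 55.5 = 2
N=11: ŷ = -4 + 8.5·11 = 89.5; r = 89.6 − 89.5 = 0.1
SSE = 2.56 + 0.64 + 0.49 + 4.84 + 4 + 0.01 = 12.54
s = √(12.54/4) = √3.135 ≈ 1.771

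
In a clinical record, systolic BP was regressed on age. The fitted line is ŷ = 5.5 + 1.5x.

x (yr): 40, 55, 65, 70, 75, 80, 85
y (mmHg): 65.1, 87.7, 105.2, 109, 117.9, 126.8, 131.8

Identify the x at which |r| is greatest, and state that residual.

x = 65, r = 2.2

x=40: ŷ = 5.5 + 1.5·40 = 65.5; r = 65.1 − 65.5 = -0.4
x=55: ŷ = 5.5 + 1.5·55 = 88; r = 87.7 − 88 = -0.3
x=65: ŷ = 5.5 + 1.5·65 = 103; r = 105.2 − 103 = 2.2
x=70: ŷ = 5.5 + 1.5·70 = 110.5; r = 109 − 110.5 = -1.5
x=75: ŷ = 5.5 + 1.5·75 = 118; r = 117.9 − 118 = -0.1
x=80: ŷ = 5.5 + 1.5·80 = 125.5; r = 126.8 − 125.5 = 1.3
x=85: ŷ = 5.5 + 1.5·85 = 133; r = 131.8 − 133 = -1.2
Largest |r| is 2.2 at x = 65, residual 2.2.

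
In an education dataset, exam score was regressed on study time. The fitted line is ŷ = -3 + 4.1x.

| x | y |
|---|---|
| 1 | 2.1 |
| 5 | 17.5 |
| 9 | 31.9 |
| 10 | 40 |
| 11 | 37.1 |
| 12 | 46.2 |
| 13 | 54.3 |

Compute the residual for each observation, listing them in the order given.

x=1: ŷ = -3 + 4.1·1 = 1.1; r = 2.1 − 1.1 = 1
x=5: ŷ = -3 + 4.1·5 = 17.5; r = 17.5 − 17.5 = 0
x=9: ŷ = -3 + 4.1·9 = 33.9; r = 31.9 − 33.9 = -2
x=10: ŷ = -3 + 4.1·10 = 38; r = 40 − 38 = 2
x=11: ŷ = -3 + 4.1·11 = 42.1; r = 37.1 − 42.1 = -5
x=12: ŷ = -3 + 4.1·12 = 46.2; r = 46.2 − 46.2 = 0
x=13: ŷ = -3 + 4.1·13 = 50.3; r = 54.3 − 50.3 = 4

1, 0, -2, 2, -5, 0, 4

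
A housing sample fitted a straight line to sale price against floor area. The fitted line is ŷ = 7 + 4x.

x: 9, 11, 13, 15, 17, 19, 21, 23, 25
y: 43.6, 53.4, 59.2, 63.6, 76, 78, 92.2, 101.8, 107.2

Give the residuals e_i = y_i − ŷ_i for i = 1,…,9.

x=9: ŷ = 7 + 4·9 = 43; e = 43.6 − 43 = 0.6
x=11: ŷ = 7 + 4·11 = 51; e = 53.4 − 51 = 2.4
x=13: ŷ = 7 + 4·13 = 59; e = 59.2 − 59 = 0.2
x=15: ŷ = 7 + 4·15 = 67; e = 63.6 − 67 = -3.4
x=17: ŷ = 7 + 4·17 = 75; e = 76 − 75 = 1
x=19: ŷ = 7 + 4·19 = 83; e = 78 − 83 = -5
x=21: ŷ = 7 + 4·21 = 91; e = 92.2 − 91 = 1.2
x=23: ŷ = 7 + 4·23 = 99; e = 101.8 − 99 = 2.8
x=25: ŷ = 7 + 4·25 = 107; e = 107.2 − 107 = 0.2

0.6, 2.4, 0.2, -3.4, 1, -5, 1.2, 2.8, 0.2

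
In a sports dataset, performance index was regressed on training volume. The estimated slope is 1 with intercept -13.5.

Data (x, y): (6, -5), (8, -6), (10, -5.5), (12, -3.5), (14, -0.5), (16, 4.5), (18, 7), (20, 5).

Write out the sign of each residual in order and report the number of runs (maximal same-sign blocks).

4 runs

x=6: ŷ = -13.5 + 6 = -7.5; r = -5 − (-7.5) = 2.5
x=8: ŷ = -13.5 + 8 = -5.5; r = -6 − (-5.5) = -0.5
x=10: ŷ = -13.5 + 10 = -3.5; r = -5.5 − (-3.5) = -2
x=12: ŷ = -13.5 + 12 = -1.5; r = -3.5 − (-1.5) = -2
x=14: ŷ = -13.5 + 14 = 0.5; r = -0.5 − 0.5 = -1
x=16: ŷ = -13.5 + 16 = 2.5; r = 4.5 − 2.5 = 2
x=18: ŷ = -13.5 + 18 = 4.5; r = 7 − 4.5 = 2.5
x=20: ŷ = -13.5 + 20 = 6.5; r = 5 − 6.5 = -1.5
Signs: + − − − − + + −
Runs: +×1, −×4, +×2, −×1 → 4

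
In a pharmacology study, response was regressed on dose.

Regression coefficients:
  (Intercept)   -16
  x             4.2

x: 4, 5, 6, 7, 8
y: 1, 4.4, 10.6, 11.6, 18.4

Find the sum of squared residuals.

x=4: ŷ = -16 + 4.2·4 = 0.8; r = 1 − 0.8 = 0.2
x=5: ŷ = -16 + 4.2·5 = 5; r = 4.4 − 5 = -0.6
x=6: ŷ = -16 + 4.2·6 = 9.2; r = 10.6 − 9.2 = 1.4
x=7: ŷ = -16 + 4.2·7 = 13.4; r = 11.6 − 13.4 = -1.8
x=8: ŷ = -16 + 4.2·8 = 17.6; r = 18.4 − 17.6 = 0.8
SSE = 0.04 + 0.36 + 1.96 + 3.24 + 0.64 = 6.24

SSE = 6.24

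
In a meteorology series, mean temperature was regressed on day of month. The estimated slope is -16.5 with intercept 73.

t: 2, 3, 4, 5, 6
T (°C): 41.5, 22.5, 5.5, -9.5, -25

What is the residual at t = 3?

e = -1

ŷ = 73 − 16.5·3 = 23.5
e = 22.5 − 23.5 = -1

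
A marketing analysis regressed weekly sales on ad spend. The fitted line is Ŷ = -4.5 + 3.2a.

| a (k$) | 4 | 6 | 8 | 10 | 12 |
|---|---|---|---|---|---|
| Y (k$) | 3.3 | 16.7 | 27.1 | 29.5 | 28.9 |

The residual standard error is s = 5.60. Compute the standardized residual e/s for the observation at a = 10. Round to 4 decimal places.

0.3571

Ŷ = -4.5 + 3.2·10 = 27.5
e = 29.5 − 27.5 = 2
e/s = 2 / 5.60 = 0.3571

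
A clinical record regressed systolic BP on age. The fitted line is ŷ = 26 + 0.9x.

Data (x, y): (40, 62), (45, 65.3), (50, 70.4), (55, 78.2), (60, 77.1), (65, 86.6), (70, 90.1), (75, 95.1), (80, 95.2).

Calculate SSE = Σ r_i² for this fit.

SSE = 33.52

x=40: ŷ = 26 + 0.9·40 = 62; r = 62 − 62 = 0
x=45: ŷ = 26 + 0.9·45 = 66.5; r = 65.3 − 66.5 = -1.2
x=50: ŷ = 26 + 0.9·50 = 71; r = 70.4 − 71 = -0.6
x=55: ŷ = 26 + 0.9·55 = 75.5; r = 78.2 − 75.5 = 2.7
x=60: ŷ = 26 + 0.9·60 = 80; r = 77.1 − 80 = -2.9
x=65: ŷ = 26 + 0.9·65 = 84.5; r = 86.6 − 84.5 = 2.1
x=70: ŷ = 26 + 0.9·70 = 89; r = 90.1 − 89 = 1.1
x=75: ŷ = 26 + 0.9·75 = 93.5; r = 95.1 − 93.5 = 1.6
x=80: ŷ = 26 + 0.9·80 = 98; r = 95.2 − 98 = -2.8
SSE = 0 + 1.44 + 0.36 + 7.29 + 8.41 + 4.41 + 1.21 + 2.56 + 7.84 = 33.52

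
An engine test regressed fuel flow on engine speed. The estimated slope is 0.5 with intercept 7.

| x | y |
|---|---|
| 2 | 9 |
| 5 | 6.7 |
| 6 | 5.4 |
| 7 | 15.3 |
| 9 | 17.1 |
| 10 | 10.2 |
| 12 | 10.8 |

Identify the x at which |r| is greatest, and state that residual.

x = 9, r = 5.6

x=2: ŷ = 7 + 0.5·2 = 8; r = 9 − 8 = 1
x=5: ŷ = 7 + 0.5·5 = 9.5; r = 6.7 − 9.5 = -2.8
x=6: ŷ = 7 + 0.5·6 = 10; r = 5.4 − 10 = -4.6
x=7: ŷ = 7 + 0.5·7 = 10.5; r = 15.3 − 10.5 = 4.8
x=9: ŷ = 7 + 0.5·9 = 11.5; r = 17.1 − 11.5 = 5.6
x=10: ŷ = 7 + 0.5·10 = 12; r = 10.2 − 12 = -1.8
x=12: ŷ = 7 + 0.5·12 = 13; r = 10.8 − 13 = -2.2
Largest |r| is 5.6 at x = 9, residual 5.6.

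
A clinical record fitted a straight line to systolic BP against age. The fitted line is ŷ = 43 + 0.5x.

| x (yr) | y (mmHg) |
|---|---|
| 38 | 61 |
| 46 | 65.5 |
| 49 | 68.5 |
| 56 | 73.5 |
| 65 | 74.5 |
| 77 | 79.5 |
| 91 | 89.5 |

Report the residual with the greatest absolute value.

e = 2.5

x=38: ŷ = 43 + 0.5·38 = 62; e = 61 − 62 = -1
x=46: ŷ = 43 + 0.5·46 = 66; e = 65.5 − 66 = -0.5
x=49: ŷ = 43 + 0.5·49 = 67.5; e = 68.5 − 67.5 = 1
x=56: ŷ = 43 + 0.5·56 = 71; e = 73.5 − 71 = 2.5
x=65: ŷ = 43 + 0.5·65 = 75.5; e = 74.5 − 75.5 = -1
x=77: ŷ = 43 + 0.5·77 = 81.5; e = 79.5 − 81.5 = -2
x=91: ŷ = 43 + 0.5·91 = 88.5; e = 89.5 − 88.5 = 1
Largest |e| is 2.5 at x = 56, residual 2.5.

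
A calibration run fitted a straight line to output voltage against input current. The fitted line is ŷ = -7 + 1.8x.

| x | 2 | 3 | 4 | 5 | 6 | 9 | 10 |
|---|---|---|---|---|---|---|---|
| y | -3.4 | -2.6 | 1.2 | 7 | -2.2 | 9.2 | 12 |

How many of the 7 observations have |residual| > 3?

x=2: ŷ = -7 + 1.8·2 = -3.4; e = -3.4 − (-3.4) = 0
x=3: ŷ = -7 + 1.8·3 = -1.6; e = -2.6 − (-1.6) = -1
x=4: ŷ = -7 + 1.8·4 = 0.2; e = 1.2 − 0.2 = 1
x=5: ŷ = -7 + 1.8·5 = 2; e = 7 − 2 = 5
x=6: ŷ = -7 + 1.8·6 = 3.8; e = -2.2 − 3.8 = -6
x=9: ŷ = -7 + 1.8·9 = 9.2; e = 9.2 − 9.2 = 0
x=10: ŷ = -7 + 1.8·10 = 11; e = 12 − 11 = 1
|e| > 3: x=5 (|e|=5), x=6 (|e|=6) → 2

2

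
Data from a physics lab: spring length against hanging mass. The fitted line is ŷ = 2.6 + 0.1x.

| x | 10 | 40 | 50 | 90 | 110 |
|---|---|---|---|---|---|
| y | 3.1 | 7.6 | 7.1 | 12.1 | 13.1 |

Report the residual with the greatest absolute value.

r = 1

x=10: ŷ = 2.6 + 0.1·10 = 3.6; r = 3.1 − 3.6 = -0.5
x=40: ŷ = 2.6 + 0.1·40 = 6.6; r = 7.6 − 6.6 = 1
x=50: ŷ = 2.6 + 0.1·50 = 7.6; r = 7.1 − 7.6 = -0.5
x=90: ŷ = 2.6 + 0.1·90 = 11.6; r = 12.1 − 11.6 = 0.5
x=110: ŷ = 2.6 + 0.1·110 = 13.6; r = 13.1 − 13.6 = -0.5
Largest |r| is 1 at x = 40, residual 1.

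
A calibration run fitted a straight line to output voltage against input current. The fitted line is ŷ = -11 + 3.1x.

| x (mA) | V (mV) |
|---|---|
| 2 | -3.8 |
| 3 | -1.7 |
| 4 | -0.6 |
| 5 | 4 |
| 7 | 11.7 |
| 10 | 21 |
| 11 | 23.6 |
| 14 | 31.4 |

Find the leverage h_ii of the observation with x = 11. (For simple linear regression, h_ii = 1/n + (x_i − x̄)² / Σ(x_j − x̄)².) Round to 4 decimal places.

x̄ = (2 + 3 + 4 + 5 + 7 + 10 + 11 + 14)/8 = 7
Σ(x − x̄)² = 25 + 16 + 9 + 4 + 0 + 9 + 16 + 49 = 128
h = 1/8 + (4)²/128 = 0.125 + 0.125 = 0.2500

h = 0.2500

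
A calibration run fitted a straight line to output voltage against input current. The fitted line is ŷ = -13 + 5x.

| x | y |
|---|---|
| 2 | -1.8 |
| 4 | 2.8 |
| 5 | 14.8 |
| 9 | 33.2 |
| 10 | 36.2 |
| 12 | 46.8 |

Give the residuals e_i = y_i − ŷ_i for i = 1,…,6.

1.2, -4.2, 2.8, 1.2, -0.8, -0.2

x=2: ŷ = -13 + 5·2 = -3; e = -1.8 − (-3) = 1.2
x=4: ŷ = -13 + 5·4 = 7; e = 2.8 − 7 = -4.2
x=5: ŷ = -13 + 5·5 = 12; e = 14.8 − 12 = 2.8
x=9: ŷ = -13 + 5·9 = 32; e = 33.2 − 32 = 1.2
x=10: ŷ = -13 + 5·10 = 37; e = 36.2 − 37 = -0.8
x=12: ŷ = -13 + 5·12 = 47; e = 46.8 − 47 = -0.2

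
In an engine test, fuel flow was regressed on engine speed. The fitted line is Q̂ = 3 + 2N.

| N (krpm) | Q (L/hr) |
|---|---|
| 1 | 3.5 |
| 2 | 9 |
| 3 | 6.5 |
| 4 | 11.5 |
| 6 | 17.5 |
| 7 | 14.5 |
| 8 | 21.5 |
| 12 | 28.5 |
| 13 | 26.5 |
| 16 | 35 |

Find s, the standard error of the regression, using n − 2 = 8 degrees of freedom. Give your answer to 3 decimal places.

N=1: Q̂ = 3 + 2·1 = 5; e = 3.5 − 5 = -1.5
N=2: Q̂ = 3 + 2·2 = 7; e = 9 − 7 = 2
N=3: Q̂ = 3 + 2·3 = 9; e = 6.5 − 9 = -2.5
N=4: Q̂ = 3 + 2·4 = 11; e = 11.5 − 11 = 0.5
N=6: Q̂ = 3 + 2·6 = 15; e = 17.5 − 15 = 2.5
N=7: Q̂ = 3 + 2·7 = 17; e = 14.5 − 17 = -2.5
N=8: Q̂ = 3 + 2·8 = 19; e = 21.5 − 19 = 2.5
N=12: Q̂ = 3 + 2·12 = 27; e = 28.5 − 27 = 1.5
N=13: Q̂ = 3 + 2·13 = 29; e = 26.5 − 29 = -2.5
N=16: Q̂ = 3 + 2·16 = 35; e = 35 − 35 = 0
SSE = 2.25 + 4 + 6.25 + 0.25 + 6.25 + 6.25 + 6.25 + 2.25 + 6.25 + 0 = 40
s = √(40/8) = √5 ≈ 2.236

s = 2.236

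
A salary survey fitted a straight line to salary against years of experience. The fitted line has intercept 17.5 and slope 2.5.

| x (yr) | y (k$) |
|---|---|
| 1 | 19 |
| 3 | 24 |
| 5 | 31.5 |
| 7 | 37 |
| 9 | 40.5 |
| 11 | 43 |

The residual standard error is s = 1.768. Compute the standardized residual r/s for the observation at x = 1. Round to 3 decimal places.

-0.566

ŷ = 17.5 + 2.5·1 = 20
r = 19 − 20 = -1
r/s = -1 / 1.768 = -0.566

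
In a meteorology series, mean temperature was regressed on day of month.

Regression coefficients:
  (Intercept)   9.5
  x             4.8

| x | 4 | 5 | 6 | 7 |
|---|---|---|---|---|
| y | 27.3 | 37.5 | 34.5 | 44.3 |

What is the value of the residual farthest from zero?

x=4: ŷ = 9.5 + 4.8·4 = 28.7; e = 27.3 − 28.7 = -1.4
x=5: ŷ = 9.5 + 4.8·5 = 33.5; e = 37.5 − 33.5 = 4
x=6: ŷ = 9.5 + 4.8·6 = 38.3; e = 34.5 − 38.3 = -3.8
x=7: ŷ = 9.5 + 4.8·7 = 43.1; e = 44.3 − 43.1 = 1.2
Largest |e| is 4 at x = 5, residual 4.

e = 4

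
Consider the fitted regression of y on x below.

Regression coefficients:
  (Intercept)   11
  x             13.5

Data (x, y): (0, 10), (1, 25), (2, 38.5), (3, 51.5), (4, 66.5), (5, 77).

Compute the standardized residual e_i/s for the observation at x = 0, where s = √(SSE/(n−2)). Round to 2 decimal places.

x=0: ŷ = 11 + 13.5·0 = 11; e = 10 − 11 = -1
x=1: ŷ = 11 + 13.5·1 = 24.5; e = 25 − 24.5 = 0.5
x=2: ŷ = 11 + 13.5·2 = 38; e = 38.5 − 38 = 0.5
x=3: ŷ = 11 + 13.5·3 = 51.5; e = 51.5 − 51.5 = 0
x=4: ŷ = 11 + 13.5·4 = 65; e = 66.5 − 65 = 1.5
x=5: ŷ = 11 + 13.5·5 = 78.5; e = 77 − 78.5 = -1.5
SSE = 1 + 0.25 + 0.25 + 0 + 2.25 + 2.25 = 6
s = √(6/4) = 1.22474
e/s = -1 / 1.22474 = -0.82

-0.82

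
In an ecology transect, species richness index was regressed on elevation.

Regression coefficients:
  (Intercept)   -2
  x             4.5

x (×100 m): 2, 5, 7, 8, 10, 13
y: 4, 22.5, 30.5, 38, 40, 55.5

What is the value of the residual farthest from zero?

x=2: ŷ = -2 + 4.5·2 = 7; e = 4 − 7 = -3
x=5: ŷ = -2 + 4.5·5 = 20.5; e = 22.5 − 20.5 = 2
x=7: ŷ = -2 + 4.5·7 = 29.5; e = 30.5 − 29.5 = 1
x=8: ŷ = -2 + 4.5·8 = 34; e = 38 − 34 = 4
x=10: ŷ = -2 + 4.5·10 = 43; e = 40 − 43 = -3
x=13: ŷ = -2 + 4.5·13 = 56.5; e = 55.5 − 56.5 = -1
Largest |e| is 4 at x = 8, residual 4.

e = 4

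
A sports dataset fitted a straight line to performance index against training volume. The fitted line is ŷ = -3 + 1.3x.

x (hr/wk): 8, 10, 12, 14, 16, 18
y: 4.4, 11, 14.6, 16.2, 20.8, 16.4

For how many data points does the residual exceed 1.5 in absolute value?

x=8: ŷ = -3 + 1.3·8 = 7.4; r = 4.4 − 7.4 = -3
x=10: ŷ = -3 + 1.3·10 = 10; r = 11 − 10 = 1
x=12: ŷ = -3 + 1.3·12 = 12.6; r = 14.6 − 12.6 = 2
x=14: ŷ = -3 + 1.3·14 = 15.2; r = 16.2 − 15.2 = 1
x=16: ŷ = -3 + 1.3·16 = 17.8; r = 20.8 − 17.8 = 3
x=18: ŷ = -3 + 1.3·18 = 20.4; r = 16.4 − 20.4 = -4
|r| > 1.5: x=8 (|r|=3), x=12 (|r|=2), x=16 (|r|=3), x=18 (|r|=4) → 4

4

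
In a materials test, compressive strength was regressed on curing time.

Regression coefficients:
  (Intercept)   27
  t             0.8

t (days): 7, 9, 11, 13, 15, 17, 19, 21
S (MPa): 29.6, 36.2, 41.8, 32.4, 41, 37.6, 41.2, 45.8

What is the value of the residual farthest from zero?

r = 6

t=7: ŷ = 27 + 0.8·7 = 32.6; r = 29.6 − 32.6 = -3
t=9: ŷ = 27 + 0.8·9 = 34.2; r = 36.2 − 34.2 = 2
t=11: ŷ = 27 + 0.8·11 = 35.8; r = 41.8 − 35.8 = 6
t=13: ŷ = 27 + 0.8·13 = 37.4; r = 32.4 − 37.4 = -5
t=15: ŷ = 27 + 0.8·15 = 39; r = 41 − 39 = 2
t=17: ŷ = 27 + 0.8·17 = 40.6; r = 37.6 − 40.6 = -3
t=19: ŷ = 27 + 0.8·19 = 42.2; r = 41.2 − 42.2 = -1
t=21: ŷ = 27 + 0.8·21 = 43.8; r = 45.8 − 43.8 = 2
Largest |r| is 6 at t = 11, residual 6.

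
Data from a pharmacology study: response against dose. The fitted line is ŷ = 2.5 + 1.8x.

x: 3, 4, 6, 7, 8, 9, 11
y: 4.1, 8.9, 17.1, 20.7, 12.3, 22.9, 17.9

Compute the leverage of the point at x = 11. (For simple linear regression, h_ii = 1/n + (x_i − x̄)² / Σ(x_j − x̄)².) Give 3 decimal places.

h = 0.509

x̄ = (3 + 4 + 6 + 7 + 8 + 9 + 11)/7 = 6.85714
Σ(x − x̄)² = 14.8776 + 8.16327 + 0.734694 + 0.0204082 + 1.30612 + 4.59184 + 17.1633 = 46.8571
h = 1/7 + (4.14286)²/46.8571 = 0.142857 + 0.366289 = 0.509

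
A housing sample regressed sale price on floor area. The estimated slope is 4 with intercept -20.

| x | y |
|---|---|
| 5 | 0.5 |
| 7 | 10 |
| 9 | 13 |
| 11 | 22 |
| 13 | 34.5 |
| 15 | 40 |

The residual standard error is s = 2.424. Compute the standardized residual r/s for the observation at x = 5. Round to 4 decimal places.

ŷ = -20 + 4·5 = 0
r = 0.5 − 0 = 0.5
r/s = 0.5 / 2.424 = 0.2063

0.2063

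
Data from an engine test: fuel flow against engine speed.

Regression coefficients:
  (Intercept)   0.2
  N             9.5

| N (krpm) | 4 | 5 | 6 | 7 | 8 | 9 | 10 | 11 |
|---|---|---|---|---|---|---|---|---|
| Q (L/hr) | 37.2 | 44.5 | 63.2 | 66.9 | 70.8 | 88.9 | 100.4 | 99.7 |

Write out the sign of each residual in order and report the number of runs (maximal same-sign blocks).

N=4: ŷ = 0.2 + 9.5·4 = 38.2; e = 37.2 − 38.2 = -1
N=5: ŷ = 0.2 + 9.5·5 = 47.7; e = 44.5 − 47.7 = -3.2
N=6: ŷ = 0.2 + 9.5·6 = 57.2; e = 63.2 − 57.2 = 6
N=7: ŷ = 0.2 + 9.5·7 = 66.7; e = 66.9 − 66.7 = 0.2
N=8: ŷ = 0.2 + 9.5·8 = 76.2; e = 70.8 − 76.2 = -5.4
N=9: ŷ = 0.2 + 9.5·9 = 85.7; e = 88.9 − 85.7 = 3.2
N=10: ŷ = 0.2 + 9.5·10 = 95.2; e = 100.4 − 95.2 = 5.2
N=11: ŷ = 0.2 + 9.5·11 = 104.7; e = 99.7 − 104.7 = -5
Signs: − − + + − + + −
Runs: −×2, +×2, −×1, +×2, −×1 → 5

5 runs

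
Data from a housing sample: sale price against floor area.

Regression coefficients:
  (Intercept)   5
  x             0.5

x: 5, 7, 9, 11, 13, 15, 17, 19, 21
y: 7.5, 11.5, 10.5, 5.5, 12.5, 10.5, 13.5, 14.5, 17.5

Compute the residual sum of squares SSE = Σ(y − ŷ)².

SSE = 44

x=5: ŷ = 5 + 0.5·5 = 7.5; e = 7.5 − 7.5 = 0
x=7: ŷ = 5 + 0.5·7 = 8.5; e = 11.5 − 8.5 = 3
x=9: ŷ = 5 + 0.5·9 = 9.5; e = 10.5 − 9.5 = 1
x=11: ŷ = 5 + 0.5·11 = 10.5; e = 5.5 − 10.5 = -5
x=13: ŷ = 5 + 0.5·13 = 11.5; e = 12.5 − 11.5 = 1
x=15: ŷ = 5 + 0.5·15 = 12.5; e = 10.5 − 12.5 = -2
x=17: ŷ = 5 + 0.5·17 = 13.5; e = 13.5 − 13.5 = 0
x=19: ŷ = 5 + 0.5·19 = 14.5; e = 14.5 − 14.5 = 0
x=21: ŷ = 5 + 0.5·21 = 15.5; e = 17.5 − 15.5 = 2
SSE = 0 + 9 + 1 + 25 + 1 + 4 + 0 + 0 + 4 = 44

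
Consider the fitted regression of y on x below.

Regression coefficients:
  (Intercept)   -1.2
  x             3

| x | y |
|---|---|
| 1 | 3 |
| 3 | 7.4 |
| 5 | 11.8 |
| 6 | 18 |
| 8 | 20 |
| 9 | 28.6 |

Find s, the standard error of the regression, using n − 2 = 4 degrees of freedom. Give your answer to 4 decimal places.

s = 2.3833

x=1: ŷ = -1.2 + 3·1 = 1.8; e = 3 − 1.8 = 1.2
x=3: ŷ = -1.2 + 3·3 = 7.8; e = 7.4 − 7.8 = -0.4
x=5: ŷ = -1.2 + 3·5 = 13.8; e = 11.8 − 13.8 = -2
x=6: ŷ = -1.2 + 3·6 = 16.8; e = 18 − 16.8 = 1.2
x=8: ŷ = -1.2 + 3·8 = 22.8; e = 20 − 22.8 = -2.8
x=9: ŷ = -1.2 + 3·9 = 25.8; e = 28.6 − 25.8 = 2.8
SSE = 1.44 + 0.16 + 4 + 1.44 + 7.84 + 7.84 = 22.72
s = √(22.72/4) = √5.68 ≈ 2.3833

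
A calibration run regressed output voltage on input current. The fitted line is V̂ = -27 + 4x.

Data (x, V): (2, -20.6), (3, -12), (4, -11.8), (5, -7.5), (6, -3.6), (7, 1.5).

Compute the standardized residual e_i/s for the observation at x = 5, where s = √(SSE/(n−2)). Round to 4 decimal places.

-0.2767

x=2: V̂ = -27 + 4·2 = -19; e = -20.6 − (-19) = -1.6
x=3: V̂ = -27 + 4·3 = -15; e = -12 − (-15) = 3
x=4: V̂ = -27 + 4·4 = -11; e = -11.8 − (-11) = -0.8
x=5: V̂ = -27 + 4·5 = -7; e = -7.5 − (-7) = -0.5
x=6: V̂ = -27 + 4·6 = -3; e = -3.6 − (-3) = -0.6
x=7: V̂ = -27 + 4·7 = 1; e = 1.5 − 1 = 0.5
SSE = 2.56 + 9 + 0.64 + 0.25 + 0.36 + 0.25 = 13.06
s = √(13.06/4) = 1.80693
e/s = -0.5 / 1.80693 = -0.2767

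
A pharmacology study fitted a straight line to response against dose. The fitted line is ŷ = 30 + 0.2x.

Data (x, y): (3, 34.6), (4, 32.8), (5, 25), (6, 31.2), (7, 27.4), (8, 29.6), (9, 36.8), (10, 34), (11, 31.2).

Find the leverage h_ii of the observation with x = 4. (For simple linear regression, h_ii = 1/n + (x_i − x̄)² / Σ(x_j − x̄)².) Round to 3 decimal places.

h = 0.261

x̄ = (3 + 4 + 5 + 6 + 7 + 8 + 9 + 10 + 11)/9 = 7
Σ(x − x̄)² = 16 + 9 + 4 + 1 + 0 + 1 + 4 + 9 + 16 = 60
h = 1/9 + (-3)²/60 = 0.111111 + 0.15 = 0.261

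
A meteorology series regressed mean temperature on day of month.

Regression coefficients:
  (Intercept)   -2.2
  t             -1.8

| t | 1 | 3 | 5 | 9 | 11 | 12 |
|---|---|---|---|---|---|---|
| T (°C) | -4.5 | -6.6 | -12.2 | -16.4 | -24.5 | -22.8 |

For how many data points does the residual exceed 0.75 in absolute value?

5

t=1: T̂ = -2.2 − 1.8·1 = -4; r = -4.5 − (-4) = -0.5
t=3: T̂ = -2.2 − 1.8·3 = -7.6; r = -6.6 − (-7.6) = 1
t=5: T̂ = -2.2 − 1.8·5 = -11.2; r = -12.2 − (-11.2) = -1
t=9: T̂ = -2.2 − 1.8·9 = -18.4; r = -16.4 − (-18.4) = 2
t=11: T̂ = -2.2 − 1.8·11 = -22; r = -24.5 − (-22) = -2.5
t=12: T̂ = -2.2 − 1.8·12 = -23.8; r = -22.8 − (-23.8) = 1
|r| > 0.75: t=3 (|r|=1), t=5 (|r|=1), t=9 (|r|=2), t=11 (|r|=2.5), t=12 (|r|=1) → 5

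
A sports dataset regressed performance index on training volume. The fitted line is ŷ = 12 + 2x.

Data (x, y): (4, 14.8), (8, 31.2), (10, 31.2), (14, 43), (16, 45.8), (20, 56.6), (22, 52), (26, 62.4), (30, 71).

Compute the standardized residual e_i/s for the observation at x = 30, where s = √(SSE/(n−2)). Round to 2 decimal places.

-0.28

x=4: ŷ = 12 + 2·4 = 20; e = 14.8 − 20 = -5.2
x=8: ŷ = 12 + 2·8 = 28; e = 31.2 − 28 = 3.2
x=10: ŷ = 12 + 2·10 = 32; e = 31.2 − 32 = -0.8
x=14: ŷ = 12 + 2·14 = 40; e = 43 − 40 = 3
x=16: ŷ = 12 + 2·16 = 44; e = 45.8 − 44 = 1.8
x=20: ŷ = 12 + 2·20 = 52; e = 56.6 − 52 = 4.6
x=22: ŷ = 12 + 2·22 = 56; e = 52 − 56 = -4
x=26: ŷ = 12 + 2·26 = 64; e = 62.4 − 64 = -1.6
x=30: ŷ = 12 + 2·30 = 72; e = 71 − 72 = -1
SSE = 27.04 + 10.24 + 0.64 + 9 + 3.24 + 21.16 + 16 + 2.56 + 1 = 90.88
s = √(90.88/7) = 3.60317
e/s = -1 / 3.60317 = -0.28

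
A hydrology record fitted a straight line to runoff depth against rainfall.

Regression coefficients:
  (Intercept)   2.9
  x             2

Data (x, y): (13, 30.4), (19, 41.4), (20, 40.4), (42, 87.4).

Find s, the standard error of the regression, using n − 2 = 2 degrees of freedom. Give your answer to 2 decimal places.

x=13: ŷ = 2.9 + 2·13 = 28.9; r = 30.4 − 28.9 = 1.5
x=19: ŷ = 2.9 + 2·19 = 40.9; r = 41.4 − 40.9 = 0.5
x=20: ŷ = 2.9 + 2·20 = 42.9; r = 40.4 − 42.9 = -2.5
x=42: ŷ = 2.9 + 2·42 = 86.9; r = 87.4 − 86.9 = 0.5
SSE = 2.25 + 0.25 + 6.25 + 0.25 = 9
s = √(9/2) = √4.5 ≈ 2.12

s = 2.12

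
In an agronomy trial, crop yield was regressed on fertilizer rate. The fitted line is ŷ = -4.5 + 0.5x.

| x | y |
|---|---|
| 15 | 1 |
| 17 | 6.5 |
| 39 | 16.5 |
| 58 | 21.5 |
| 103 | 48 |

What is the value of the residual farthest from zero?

e = -3

x=15: ŷ = -4.5 + 0.5·15 = 3; e = 1 − 3 = -2
x=17: ŷ = -4.5 + 0.5·17 = 4; e = 6.5 − 4 = 2.5
x=39: ŷ = -4.5 + 0.5·39 = 15; e = 16.5 − 15 = 1.5
x=58: ŷ = -4.5 + 0.5·58 = 24.5; e = 21.5 − 24.5 = -3
x=103: ŷ = -4.5 + 0.5·103 = 47; e = 48 − 47 = 1
Largest |e| is 3 at x = 58, residual -3.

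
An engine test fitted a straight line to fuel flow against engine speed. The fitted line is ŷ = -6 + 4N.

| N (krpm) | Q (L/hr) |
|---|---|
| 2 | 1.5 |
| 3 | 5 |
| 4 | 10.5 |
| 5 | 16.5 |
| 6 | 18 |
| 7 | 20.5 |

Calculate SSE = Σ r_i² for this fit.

N=2: ŷ = -6 + 4·2 = 2; r = 1.5 − 2 = -0.5
N=3: ŷ = -6 + 4·3 = 6; r = 5 − 6 = -1
N=4: ŷ = -6 + 4·4 = 10; r = 10.5 − 10 = 0.5
N=5: ŷ = -6 + 4·5 = 14; r = 16.5 − 14 = 2.5
N=6: ŷ = -6 + 4·6 = 18; r = 18 − 18 = 0
N=7: ŷ = -6 + 4·7 = 22; r = 20.5 − 22 = -1.5
SSE = 0.25 + 1 + 0.25 + 6.25 + 0 + 2.25 = 10

SSE = 10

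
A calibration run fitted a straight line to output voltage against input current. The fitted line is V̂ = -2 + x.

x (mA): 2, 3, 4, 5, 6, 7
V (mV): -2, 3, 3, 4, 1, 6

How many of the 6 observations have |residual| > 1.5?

x=2: V̂ = -2 + 2 = 0; e = -2 − 0 = -2
x=3: V̂ = -2 + 3 = 1; e = 3 − 1 = 2
x=4: V̂ = -2 + 4 = 2; e = 3 − 2 = 1
x=5: V̂ = -2 + 5 = 3; e = 4 − 3 = 1
x=6: V̂ = -2 + 6 = 4; e = 1 − 4 = -3
x=7: V̂ = -2 + 7 = 5; e = 6 − 5 = 1
|e| > 1.5: x=2 (|e|=2), x=3 (|e|=2), x=6 (|e|=3) → 3

3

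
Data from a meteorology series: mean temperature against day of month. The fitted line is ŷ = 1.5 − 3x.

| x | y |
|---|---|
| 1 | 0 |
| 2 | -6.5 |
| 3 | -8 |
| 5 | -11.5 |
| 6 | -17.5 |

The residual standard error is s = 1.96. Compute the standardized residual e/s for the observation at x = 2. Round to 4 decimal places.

ŷ = 1.5 − 3·2 = -4.5
e = -6.5 − (-4.5) = -2
e/s = -2 / 1.96 = -1.0204

-1.0204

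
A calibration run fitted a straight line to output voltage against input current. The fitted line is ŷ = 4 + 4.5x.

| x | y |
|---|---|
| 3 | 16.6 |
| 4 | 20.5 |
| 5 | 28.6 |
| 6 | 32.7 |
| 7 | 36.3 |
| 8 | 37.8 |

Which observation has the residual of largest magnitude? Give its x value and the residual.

x=3: ŷ = 4 + 4.5·3 = 17.5; e = 16.6 − 17.5 = -0.9
x=4: ŷ = 4 + 4.5·4 = 22; e = 20.5 − 22 = -1.5
x=5: ŷ = 4 + 4.5·5 = 26.5; e = 28.6 − 26.5 = 2.1
x=6: ŷ = 4 + 4.5·6 = 31; e = 32.7 − 31 = 1.7
x=7: ŷ = 4 + 4.5·7 = 35.5; e = 36.3 − 35.5 = 0.8
x=8: ŷ = 4 + 4.5·8 = 40; e = 37.8 − 40 = -2.2
Largest |e| is 2.2 at x = 8, residual -2.2.

x = 8, e = -2.2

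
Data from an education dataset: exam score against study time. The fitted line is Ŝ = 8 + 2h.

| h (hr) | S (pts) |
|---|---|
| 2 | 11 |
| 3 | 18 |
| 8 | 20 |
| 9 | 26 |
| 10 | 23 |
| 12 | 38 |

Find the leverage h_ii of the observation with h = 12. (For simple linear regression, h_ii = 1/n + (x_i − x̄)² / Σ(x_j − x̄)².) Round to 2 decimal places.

h̄ = (2 + 3 + 8 + 9 + 10 + 12)/6 = 7.33333
Σ(h − h̄)² = 28.4444 + 18.7778 + 0.444444 + 2.77778 + 7.11111 + 21.7778 = 79.3333
h = 1/6 + (4.66667)²/79.3333 = 0.166667 + 0.27451 = 0.44

h = 0.44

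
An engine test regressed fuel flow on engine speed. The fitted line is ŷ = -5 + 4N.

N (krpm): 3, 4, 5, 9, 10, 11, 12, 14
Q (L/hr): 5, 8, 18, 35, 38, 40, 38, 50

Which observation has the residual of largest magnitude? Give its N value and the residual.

N = 12, e = -5

N=3: ŷ = -5 + 4·3 = 7; e = 5 − 7 = -2
N=4: ŷ = -5 + 4·4 = 11; e = 8 − 11 = -3
N=5: ŷ = -5 + 4·5 = 15; e = 18 − 15 = 3
N=9: ŷ = -5 + 4·9 = 31; e = 35 − 31 = 4
N=10: ŷ = -5 + 4·10 = 35; e = 38 − 35 = 3
N=11: ŷ = -5 + 4·11 = 39; e = 40 − 39 = 1
N=12: ŷ = -5 + 4·12 = 43; e = 38 − 43 = -5
N=14: ŷ = -5 + 4·14 = 51; e = 50 − 51 = -1
Largest |e| is 5 at N = 12, residual -5.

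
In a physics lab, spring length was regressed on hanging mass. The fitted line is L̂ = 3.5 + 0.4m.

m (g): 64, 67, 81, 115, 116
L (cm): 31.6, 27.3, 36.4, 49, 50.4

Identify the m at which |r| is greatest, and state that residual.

m = 67, r = -3

m=64: L̂ = 3.5 + 0.4·64 = 29.1; r = 31.6 − 29.1 = 2.5
m=67: L̂ = 3.5 + 0.4·67 = 30.3; r = 27.3 − 30.3 = -3
m=81: L̂ = 3.5 + 0.4·81 = 35.9; r = 36.4 − 35.9 = 0.5
m=115: L̂ = 3.5 + 0.4·115 = 49.5; r = 49 − 49.5 = -0.5
m=116: L̂ = 3.5 + 0.4·116 = 49.9; r = 50.4 − 49.9 = 0.5
Largest |r| is 3 at m = 67, residual -3.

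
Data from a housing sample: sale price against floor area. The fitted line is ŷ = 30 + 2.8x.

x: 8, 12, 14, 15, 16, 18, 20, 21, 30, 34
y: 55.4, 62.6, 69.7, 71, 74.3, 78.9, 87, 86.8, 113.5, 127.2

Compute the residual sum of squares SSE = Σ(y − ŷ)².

SSE = 23

x=8: ŷ = 30 + 2.8·8 = 52.4; e = 55.4 − 52.4 = 3
x=12: ŷ = 30 + 2.8·12 = 63.6; e = 62.6 − 63.6 = -1
x=14: ŷ = 30 + 2.8·14 = 69.2; e = 69.7 − 69.2 = 0.5
x=15: ŷ = 30 + 2.8·15 = 72; e = 71 − 72 = -1
x=16: ŷ = 30 + 2.8·16 = 74.8; e = 74.3 − 74.8 = -0.5
x=18: ŷ = 30 + 2.8·18 = 80.4; e = 78.9 − 80.4 = -1.5
x=20: ŷ = 30 + 2.8·20 = 86; e = 87 − 86 = 1
x=21: ŷ = 30 + 2.8·21 = 88.8; e = 86.8 − 88.8 = -2
x=30: ŷ = 30 + 2.8·30 = 114; e = 113.5 − 114 = -0.5
x=34: ŷ = 30 + 2.8·34 = 125.2; e = 127.2 − 125.2 = 2
SSE = 9 + 1 + 0.25 + 1 + 0.25 + 2.25 + 1 + 4 + 0.25 + 4 = 23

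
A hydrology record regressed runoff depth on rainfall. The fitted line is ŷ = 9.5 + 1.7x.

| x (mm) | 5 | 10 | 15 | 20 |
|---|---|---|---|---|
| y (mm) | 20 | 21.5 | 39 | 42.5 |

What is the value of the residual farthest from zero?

r = -5

x=5: ŷ = 9.5 + 1.7·5 = 18; r = 20 − 18 = 2
x=10: ŷ = 9.5 + 1.7·10 = 26.5; r = 21.5 − 26.5 = -5
x=15: ŷ = 9.5 + 1.7·15 = 35; r = 39 − 35 = 4
x=20: ŷ = 9.5 + 1.7·20 = 43.5; r = 42.5 − 43.5 = -1
Largest |r| is 5 at x = 10, residual -5.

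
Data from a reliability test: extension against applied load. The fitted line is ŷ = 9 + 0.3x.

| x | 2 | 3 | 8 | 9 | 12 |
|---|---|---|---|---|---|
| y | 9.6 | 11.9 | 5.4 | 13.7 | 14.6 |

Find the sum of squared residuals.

SSE = 48

x=2: ŷ = 9 + 0.3·2 = 9.6; r = 9.6 − 9.6 = 0
x=3: ŷ = 9 + 0.3·3 = 9.9; r = 11.9 − 9.9 = 2
x=8: ŷ = 9 + 0.3·8 = 11.4; r = 5.4 − 11.4 = -6
x=9: ŷ = 9 + 0.3·9 = 11.7; r = 13.7 − 11.7 = 2
x=12: ŷ = 9 + 0.3·12 = 12.6; r = 14.6 − 12.6 = 2
SSE = 0 + 4 + 36 + 4 + 4 = 48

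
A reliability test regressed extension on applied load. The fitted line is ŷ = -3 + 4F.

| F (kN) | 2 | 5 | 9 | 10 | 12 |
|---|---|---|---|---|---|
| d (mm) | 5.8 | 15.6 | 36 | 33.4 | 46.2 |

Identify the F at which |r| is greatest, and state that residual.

F=2: ŷ = -3 + 4·2 = 5; r = 5.8 − 5 = 0.8
F=5: ŷ = -3 + 4·5 = 17; r = 15.6 − 17 = -1.4
F=9: ŷ = -3 + 4·9 = 33; r = 36 − 33 = 3
F=10: ŷ = -3 + 4·10 = 37; r = 33.4 − 37 = -3.6
F=12: ŷ = -3 + 4·12 = 45; r = 46.2 − 45 = 1.2
Largest |r| is 3.6 at F = 10, residual -3.6.

F = 10, r = -3.6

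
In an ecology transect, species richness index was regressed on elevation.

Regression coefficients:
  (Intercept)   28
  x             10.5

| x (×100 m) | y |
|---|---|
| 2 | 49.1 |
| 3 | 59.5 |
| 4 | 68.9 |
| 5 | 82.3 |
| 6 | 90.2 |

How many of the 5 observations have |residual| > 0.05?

4

x=2: ŷ = 28 + 10.5·2 = 49; r = 49.1 − 49 = 0.1
x=3: ŷ = 28 + 10.5·3 = 59.5; r = 59.5 − 59.5 = 0
x=4: ŷ = 28 + 10.5·4 = 70; r = 68.9 − 70 = -1.1
x=5: ŷ = 28 + 10.5·5 = 80.5; r = 82.3 − 80.5 = 1.8
x=6: ŷ = 28 + 10.5·6 = 91; r = 90.2 − 91 = -0.8
|r| > 0.05: x=2 (|r|=0.1), x=4 (|r|=1.1), x=5 (|r|=1.8), x=6 (|r|=0.8) → 4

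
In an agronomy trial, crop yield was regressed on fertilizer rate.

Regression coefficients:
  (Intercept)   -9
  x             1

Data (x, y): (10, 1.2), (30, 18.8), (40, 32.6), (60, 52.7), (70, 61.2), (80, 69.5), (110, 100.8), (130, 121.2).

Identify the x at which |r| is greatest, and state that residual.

x = 30, r = -2.2

x=10: ŷ = -9 + 10 = 1; r = 1.2 − 1 = 0.2
x=30: ŷ = -9 + 30 = 21; r = 18.8 − 21 = -2.2
x=40: ŷ = -9 + 40 = 31; r = 32.6 − 31 = 1.6
x=60: ŷ = -9 + 60 = 51; r = 52.7 − 51 = 1.7
x=70: ŷ = -9 + 70 = 61; r = 61.2 − 61 = 0.2
x=80: ŷ = -9 + 80 = 71; r = 69.5 − 71 = -1.5
x=110: ŷ = -9 + 110 = 101; r = 100.8 − 101 = -0.2
x=130: ŷ = -9 + 130 = 121; r = 121.2 − 121 = 0.2
Largest |r| is 2.2 at x = 30, residual -2.2.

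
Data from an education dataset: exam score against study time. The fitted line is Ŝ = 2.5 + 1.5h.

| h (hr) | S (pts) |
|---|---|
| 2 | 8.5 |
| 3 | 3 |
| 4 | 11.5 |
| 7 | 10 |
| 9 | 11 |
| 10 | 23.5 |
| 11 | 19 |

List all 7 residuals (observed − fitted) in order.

h=2: Ŝ = 2.5 + 1.5·2 = 5.5; e = 8.5 − 5.5 = 3
h=3: Ŝ = 2.5 + 1.5·3 = 7; e = 3 − 7 = -4
h=4: Ŝ = 2.5 + 1.5·4 = 8.5; e = 11.5 − 8.5 = 3
h=7: Ŝ = 2.5 + 1.5·7 = 13; e = 10 − 13 = -3
h=9: Ŝ = 2.5 + 1.5·9 = 16; e = 11 − 16 = -5
h=10: Ŝ = 2.5 + 1.5·10 = 17.5; e = 23.5 − 17.5 = 6
h=11: Ŝ = 2.5 + 1.5·11 = 19; e = 19 − 19 = 0

3, -4, 3, -3, -5, 6, 0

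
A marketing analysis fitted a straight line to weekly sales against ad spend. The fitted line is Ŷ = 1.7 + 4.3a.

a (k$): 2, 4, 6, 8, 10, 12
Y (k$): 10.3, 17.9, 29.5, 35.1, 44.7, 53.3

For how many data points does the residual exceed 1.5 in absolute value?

1

a=2: Ŷ = 1.7 + 4.3·2 = 10.3; r = 10.3 − 10.3 = 0
a=4: Ŷ = 1.7 + 4.3·4 = 18.9; r = 17.9 − 18.9 = -1
a=6: Ŷ = 1.7 + 4.3·6 = 27.5; r = 29.5 − 27.5 = 2
a=8: Ŷ = 1.7 + 4.3·8 = 36.1; r = 35.1 − 36.1 = -1
a=10: Ŷ = 1.7 + 4.3·10 = 44.7; r = 44.7 − 44.7 = 0
a=12: Ŷ = 1.7 + 4.3·12 = 53.3; r = 53.3 − 53.3 = 0
|r| > 1.5: a=6 (|r|=2) → 1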